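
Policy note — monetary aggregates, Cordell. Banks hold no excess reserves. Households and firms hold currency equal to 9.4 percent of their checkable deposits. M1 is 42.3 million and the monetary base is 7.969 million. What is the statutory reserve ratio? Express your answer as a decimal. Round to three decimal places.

Using m = M/MB = 42.3/7.969 ≈ 5.308069. Since m = (1 + c)/(c + rr + e), the denominator satisfies c + rr + e = (1 + c)/m = (1 + 0.094) / 5.308069 ≈ 0.206101.
With c = 0.094 and e = 0, the statutory reserve ratio is 0.206101 − 0.094 − 0 = 0.112101.

0.112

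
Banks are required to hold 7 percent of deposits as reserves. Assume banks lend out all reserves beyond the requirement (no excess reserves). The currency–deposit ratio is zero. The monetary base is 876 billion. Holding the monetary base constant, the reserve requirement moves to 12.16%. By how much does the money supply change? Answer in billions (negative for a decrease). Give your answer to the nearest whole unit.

-5310 billion

Initially m₁ = 1 / (0.07) ≈ 14.2857, so M₁ = 14.2857 × 876 = 12514.2732 billion.
After the change m₂ = 1 / (0.1216) ≈ 8.2237, so M₂ = 8.2237 × 876 = 7203.9612 billion.
ΔM = M₂ − M₁ = 7203.9612 − 12514.2732 = -5310.312 billion.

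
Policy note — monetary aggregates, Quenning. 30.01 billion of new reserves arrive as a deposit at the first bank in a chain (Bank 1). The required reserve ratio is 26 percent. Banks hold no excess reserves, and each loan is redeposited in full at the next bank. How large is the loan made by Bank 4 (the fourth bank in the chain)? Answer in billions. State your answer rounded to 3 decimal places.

8.999 billion

Each bank lends a fraction (1 − rr) = 0.7400 of the deposit it receives, so Bank 4 receives 30.01·0.7400^3 and lends 30.01·0.7400^4 ≈ 8.9990 billion.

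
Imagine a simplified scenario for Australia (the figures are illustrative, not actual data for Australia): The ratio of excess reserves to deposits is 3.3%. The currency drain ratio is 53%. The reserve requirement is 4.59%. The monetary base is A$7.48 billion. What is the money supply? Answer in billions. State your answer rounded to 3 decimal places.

A$18.795 billion

The money multiplier is m = (1 + c) / (rr + e + c) = (1 + 0.53) / (0.0459 + 0.033 + 0.53) ≈ 2.51273.
So M = m × MB = 2.51273 × 7.48 ≈ 18.7952 billion.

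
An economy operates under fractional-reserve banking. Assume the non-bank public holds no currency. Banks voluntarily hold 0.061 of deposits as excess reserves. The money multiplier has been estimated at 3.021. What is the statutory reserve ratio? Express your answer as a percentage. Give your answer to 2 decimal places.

Using m = 3.021. Since m = (1 + c)/(c + rr + e), the denominator satisfies c + rr + e = (1 + c)/m = (1 + 0) / 3.021 ≈ 0.331016.
With c = 0 and e = 0.061, the statutory reserve ratio is 0.331016 − 0 − 0.061 = 0.270016.

27.00%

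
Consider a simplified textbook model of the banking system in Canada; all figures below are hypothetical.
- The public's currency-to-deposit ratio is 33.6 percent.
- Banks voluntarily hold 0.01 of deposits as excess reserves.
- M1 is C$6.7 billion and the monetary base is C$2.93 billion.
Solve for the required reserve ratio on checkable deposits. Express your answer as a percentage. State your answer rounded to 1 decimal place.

Using m = M/MB = 6.7/2.93 ≈ 2.286689. Since m = (1 + c)/(c + rr + e), the denominator satisfies c + rr + e = (1 + c)/m = (1 + 0.336) / 2.286689 ≈ 0.584251.
With c = 0.336 and e = 0.01, the required reserve ratio on checkable deposits is 0.584251 − 0.336 − 0.01 = 0.238251.

23.8%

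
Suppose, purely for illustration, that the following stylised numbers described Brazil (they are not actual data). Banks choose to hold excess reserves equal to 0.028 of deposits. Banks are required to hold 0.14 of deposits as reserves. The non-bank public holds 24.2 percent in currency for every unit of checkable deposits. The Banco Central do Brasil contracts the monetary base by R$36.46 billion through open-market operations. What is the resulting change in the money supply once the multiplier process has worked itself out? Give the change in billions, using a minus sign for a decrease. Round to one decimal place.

The money multiplier is m = (1 + c) / (rr + e + c) = (1 + 0.242) / (0.14 + 0.028 + 0.242) ≈ 3.0293.
The sale removes 36.46 billion of base, so ΔM = m × ΔMB = 3.0293 × (−36.46) ≈ -110.4483 billion.

-110.4 billion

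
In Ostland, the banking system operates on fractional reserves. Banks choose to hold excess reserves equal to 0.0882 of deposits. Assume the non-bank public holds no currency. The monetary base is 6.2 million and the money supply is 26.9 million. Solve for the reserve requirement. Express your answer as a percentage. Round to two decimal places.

Using m = M/MB = 26.9/6.2 ≈ 4.338710. Since m = (1 + c)/(c + rr + e), the denominator satisfies c + rr + e = (1 + c)/m = (1 + 0) / 4.338710 ≈ 0.230483.
With c = 0 and e = 0.0882, the reserve requirement is 0.230483 − 0 − 0.0882 = 0.142283.

14.23%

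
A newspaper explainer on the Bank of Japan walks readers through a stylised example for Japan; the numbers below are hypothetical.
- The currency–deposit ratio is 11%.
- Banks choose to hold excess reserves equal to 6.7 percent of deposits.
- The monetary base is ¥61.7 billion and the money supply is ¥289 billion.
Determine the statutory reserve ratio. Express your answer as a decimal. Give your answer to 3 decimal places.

Using m = M/MB = 289/61.7 ≈ 4.683955. Since m = (1 + c)/(c + rr + e), the denominator satisfies c + rr + e = (1 + c)/m = (1 + 0.11) / 4.683955 ≈ 0.236979.
With c = 0.11 and e = 0.067, the statutory reserve ratio is 0.236979 − 0.11 − 0.067 = 0.059979.

0.060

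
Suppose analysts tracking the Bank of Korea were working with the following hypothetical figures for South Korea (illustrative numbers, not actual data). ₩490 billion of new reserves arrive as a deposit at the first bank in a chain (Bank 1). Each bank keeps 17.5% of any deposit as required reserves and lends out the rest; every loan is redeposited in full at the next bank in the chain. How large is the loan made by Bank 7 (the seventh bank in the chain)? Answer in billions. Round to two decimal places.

Each bank lends a fraction (1 − rr) = 0.8250 of the deposit it receives, so Bank 7 receives 490·0.8250^6 and lends 490·0.8250^7 ≈ 127.4599 billion.

₩127.46 billion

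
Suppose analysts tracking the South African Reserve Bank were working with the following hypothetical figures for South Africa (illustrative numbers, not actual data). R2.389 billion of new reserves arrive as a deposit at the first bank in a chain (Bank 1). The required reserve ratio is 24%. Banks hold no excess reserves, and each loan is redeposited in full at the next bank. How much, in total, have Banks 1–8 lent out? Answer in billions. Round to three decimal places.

R6.723 billion

Bank i lends (1 − rr)^i of the original deposit: Bank 1 lends 2.389·0.7600 ≈ 1.8156, Bank 2 lends 2.389·0.7600² ≈ 1.3799, and so on.
Summing a geometric series: total = 2.389·[0.7600·(1 − 0.7600^8) / (1 − 0.7600)] ≈ 6.7231 billion.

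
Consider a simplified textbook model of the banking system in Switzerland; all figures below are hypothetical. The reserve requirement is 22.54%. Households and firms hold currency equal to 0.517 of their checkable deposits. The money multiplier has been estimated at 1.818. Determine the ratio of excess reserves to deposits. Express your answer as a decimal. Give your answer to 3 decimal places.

Using m = 1.818. Since m = (1 + c)/(c + rr + e), the denominator satisfies c + rr + e = (1 + c)/m = (1 + 0.517) / 1.818 ≈ 0.834433.
With c = 0.517 and rr = 0.2254, the ratio of excess reserves to deposits is 0.834433 − 0.517 − 0.2254 = 0.092033.

0.092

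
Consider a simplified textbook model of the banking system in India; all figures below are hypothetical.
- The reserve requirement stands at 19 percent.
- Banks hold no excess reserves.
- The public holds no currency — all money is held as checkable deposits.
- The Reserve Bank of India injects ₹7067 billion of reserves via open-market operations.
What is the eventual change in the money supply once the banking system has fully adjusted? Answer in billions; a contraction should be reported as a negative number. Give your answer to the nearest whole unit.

The simple money multiplier is m = 1/rr = 1/0.19 ≈ 5.26316.
An open-market purchase increases the monetary base by 7067 billion, so ΔM = m × ΔMB = 5.26316 × 7067 ≈ 37194.7517 billion.

₹37195 billion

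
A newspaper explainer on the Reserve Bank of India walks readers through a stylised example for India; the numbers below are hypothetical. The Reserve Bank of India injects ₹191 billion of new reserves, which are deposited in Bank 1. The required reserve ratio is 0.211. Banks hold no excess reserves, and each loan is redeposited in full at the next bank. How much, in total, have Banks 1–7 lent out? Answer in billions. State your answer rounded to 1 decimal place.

Bank i lends (1 − rr)^i of the original deposit: Bank 1 lends 191·0.7890 = 150.6990, Bank 2 lends 191·0.7890² ≈ 118.9015, and so on.
Summing a geometric series: total = 191·[0.7890·(1 − 0.7890^7) / (1 − 0.7890)] ≈ 578.2671 billion.

₹578.3 billion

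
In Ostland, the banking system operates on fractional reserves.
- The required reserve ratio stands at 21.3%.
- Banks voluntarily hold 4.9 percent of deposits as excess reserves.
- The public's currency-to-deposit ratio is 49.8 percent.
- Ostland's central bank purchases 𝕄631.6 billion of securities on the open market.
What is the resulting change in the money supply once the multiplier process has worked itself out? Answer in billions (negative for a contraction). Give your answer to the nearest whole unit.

𝕄1245 billion

The money multiplier is m = (1 + c) / (rr + e + c) = (1 + 0.498) / (0.213 + 0.049 + 0.498) ≈ 1.9711.
The purchase adds 631.6 billion of base, so ΔM = m × ΔMB = 1.9711 × (+631.6) ≈ 1244.9468 billion.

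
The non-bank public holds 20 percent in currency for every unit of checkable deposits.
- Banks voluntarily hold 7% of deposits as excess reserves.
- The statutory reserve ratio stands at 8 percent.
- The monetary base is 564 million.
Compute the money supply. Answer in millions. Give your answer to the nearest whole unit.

1934 million

The money multiplier is m = (1 + c) / (rr + e + c) = (1 + 0.2) / (0.08 + 0.07 + 0.2) ≈ 3.4286.
So M = m × MB = 3.4286 × 564 = 1933.7304 million.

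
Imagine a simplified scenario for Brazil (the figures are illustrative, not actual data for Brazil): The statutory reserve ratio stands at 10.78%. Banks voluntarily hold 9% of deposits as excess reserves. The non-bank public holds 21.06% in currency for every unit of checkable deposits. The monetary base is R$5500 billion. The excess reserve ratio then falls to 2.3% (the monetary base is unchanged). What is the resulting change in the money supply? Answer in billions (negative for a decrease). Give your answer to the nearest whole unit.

Initially m₁ = (1 + 0.2106) / (0.1078 + 0.09 + 0.2106) ≈ 2.96425, so M₁ = 2.96425 × 5500 = 16303.375 billion.
After the change m₂ = (1 + 0.2106) / (0.1078 + 0.023 + 0.2106) ≈ 3.54599, so M₂ = 3.54599 × 5500 = 19502.945 billion.
ΔM = M₂ − M₁ = 19502.945 − 16303.375 = 3199.57 billion.

R$3200 billion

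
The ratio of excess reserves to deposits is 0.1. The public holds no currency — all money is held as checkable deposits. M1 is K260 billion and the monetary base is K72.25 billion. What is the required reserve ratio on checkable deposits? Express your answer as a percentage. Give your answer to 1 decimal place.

17.8%

Using m = M/MB = 260/72.25 ≈ 3.598616. Since m = (1 + c)/(c + rr + e), the denominator satisfies c + rr + e = (1 + c)/m = (1 + 0) / 3.598616 ≈ 0.277885.
With c = 0 and e = 0.1, the required reserve ratio on checkable deposits is 0.277885 − 0 − 0.1 = 0.177885.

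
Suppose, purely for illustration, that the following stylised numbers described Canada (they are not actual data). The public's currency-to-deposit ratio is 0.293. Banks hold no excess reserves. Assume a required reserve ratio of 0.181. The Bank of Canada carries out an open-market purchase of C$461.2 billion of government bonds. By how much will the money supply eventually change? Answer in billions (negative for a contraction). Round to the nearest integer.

C$1258 billion

The money multiplier is m = (1 + c) / (rr + c) = (1 + 0.293) / (0.181 + 0.293) ≈ 2.7278.
The purchase adds 461.2 billion of base, so ΔM = m × ΔMB = 2.7278 × (+461.2) ≈ 1258.0614 billion.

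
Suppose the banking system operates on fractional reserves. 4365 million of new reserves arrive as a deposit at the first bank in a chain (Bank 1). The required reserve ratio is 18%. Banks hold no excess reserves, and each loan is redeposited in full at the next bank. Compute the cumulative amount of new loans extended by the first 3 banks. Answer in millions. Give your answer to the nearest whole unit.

8921 million

Bank i lends (1 − rr)^i of the original deposit: Bank 1 lends 4365·0.8200 = 3579.3000, Bank 2 lends 4365·0.8200² = 2935.0260, and so on.
Summing a geometric series: total = 4365·[0.8200·(1 − 0.8200^3) / (1 − 0.8200)] ≈ 8921.0473 million.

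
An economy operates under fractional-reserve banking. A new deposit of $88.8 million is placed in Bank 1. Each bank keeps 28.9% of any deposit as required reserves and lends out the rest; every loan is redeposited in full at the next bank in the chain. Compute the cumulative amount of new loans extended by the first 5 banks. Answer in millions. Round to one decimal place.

$178.8 million

Bank i lends (1 − rr)^i of the original deposit: Bank 1 lends 88.8·0.7110 = 63.1368, Bank 2 lends 88.8·0.7110² ≈ 44.8903, and so on.
Summing a geometric series: total = 88.8·[0.7110·(1 − 0.7110^5) / (1 − 0.7110)] ≈ 178.7717 million.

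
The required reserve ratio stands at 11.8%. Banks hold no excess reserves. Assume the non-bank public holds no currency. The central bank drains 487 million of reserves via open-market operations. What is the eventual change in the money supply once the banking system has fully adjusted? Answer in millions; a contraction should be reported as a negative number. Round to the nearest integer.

The simple money multiplier is m = 1/rr = 1/0.118 ≈ 8.4746.
An open-market sale reduces the monetary base by 487 million, so ΔM = m × ΔMB = 8.4746 × (−487) = -4127.1302 million.

-4127 million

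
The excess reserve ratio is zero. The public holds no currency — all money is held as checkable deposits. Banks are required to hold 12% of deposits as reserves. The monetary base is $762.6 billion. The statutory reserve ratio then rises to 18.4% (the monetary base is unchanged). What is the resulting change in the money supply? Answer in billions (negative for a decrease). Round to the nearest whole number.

Initially m₁ = 1 / (0.12) ≈ 8.3333, so M₁ = 8.3333 × 762.6 ≈ 6354.9746 billion.
After the change m₂ = 1 / (0.184) ≈ 5.4348, so M₂ = 5.4348 × 762.6 ≈ 4144.5785 billion.
ΔM = M₂ − M₁ = 4144.5785 − 6354.9746 = -2210.3961 billion.

-2210 billion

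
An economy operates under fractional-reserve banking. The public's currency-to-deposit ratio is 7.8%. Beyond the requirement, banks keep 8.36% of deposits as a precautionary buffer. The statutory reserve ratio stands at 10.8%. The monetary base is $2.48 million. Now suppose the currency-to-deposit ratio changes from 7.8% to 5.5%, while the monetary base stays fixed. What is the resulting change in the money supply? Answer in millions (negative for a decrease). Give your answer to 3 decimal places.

Initially m₁ = (1 + 0.078) / (0.108 + 0.0836 + 0.078) ≈ 3.99852, so M₁ = 3.99852 × 2.48 ≈ 9.9163 million.
After the change m₂ = (1 + 0.055) / (0.108 + 0.0836 + 0.055) ≈ 4.27818, so M₂ = 4.27818 × 2.48 ≈ 10.6099 million.
ΔM = M₂ − M₁ = 10.6099 − 9.9163 = 0.6936 million.

$0.694 million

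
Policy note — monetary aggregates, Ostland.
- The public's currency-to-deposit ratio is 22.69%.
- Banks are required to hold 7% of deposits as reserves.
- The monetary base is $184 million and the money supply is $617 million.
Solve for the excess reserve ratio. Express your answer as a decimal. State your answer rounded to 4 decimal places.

Using m = M/MB = 617/184 ≈ 3.353261. Since m = (1 + c)/(c + rr + e), the denominator satisfies c + rr + e = (1 + c)/m = (1 + 0.2269) / 3.353261 ≈ 0.365883.
With c = 0.2269 and rr = 0.07, the excess reserve ratio is 0.365883 − 0.2269 − 0.07 = 0.068983.

0.0690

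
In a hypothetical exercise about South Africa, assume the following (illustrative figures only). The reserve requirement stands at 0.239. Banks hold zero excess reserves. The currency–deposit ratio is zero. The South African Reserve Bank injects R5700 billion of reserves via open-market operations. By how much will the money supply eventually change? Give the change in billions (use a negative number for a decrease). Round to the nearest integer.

R23849 billion

The simple money multiplier is m = 1/rr = 1/0.239 ≈ 4.18410.
An open-market purchase increases the monetary base by 5700 billion, so ΔM = m × ΔMB = 4.18410 × 5700 = 23849.37 billion.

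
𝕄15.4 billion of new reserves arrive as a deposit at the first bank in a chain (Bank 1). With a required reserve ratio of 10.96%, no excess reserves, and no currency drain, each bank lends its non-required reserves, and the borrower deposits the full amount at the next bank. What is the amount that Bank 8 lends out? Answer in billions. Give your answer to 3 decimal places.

Each bank lends a fraction (1 − rr) = 0.8904 of the deposit it receives, so Bank 8 receives 15.4·0.8904^7 and lends 15.4·0.8904^8 ≈ 6.0842 billion.

𝕄6.084 billion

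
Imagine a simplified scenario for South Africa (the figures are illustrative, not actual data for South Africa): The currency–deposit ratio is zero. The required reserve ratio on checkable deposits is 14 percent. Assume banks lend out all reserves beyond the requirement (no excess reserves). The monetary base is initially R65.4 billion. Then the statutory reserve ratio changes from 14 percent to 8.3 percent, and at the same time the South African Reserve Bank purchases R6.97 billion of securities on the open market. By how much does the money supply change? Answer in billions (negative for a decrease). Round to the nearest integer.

R405 billion

Before: m₁ = 1 / (0.14) ≈ 7.1429, MB₁ = 65.4, so M₁ = 7.1429 × 65.4 ≈ 467.1457 billion.
After: m₂ = 1 / (0.083) ≈ 12.0482, MB₂ = 65.4 + 6.97 = 72.37, so M₂ = 12.0482 × 72.37 ≈ 871.9282 billion.
ΔM = M₂ − M₁ = 871.9282 − 467.1457 = 404.7825 billion.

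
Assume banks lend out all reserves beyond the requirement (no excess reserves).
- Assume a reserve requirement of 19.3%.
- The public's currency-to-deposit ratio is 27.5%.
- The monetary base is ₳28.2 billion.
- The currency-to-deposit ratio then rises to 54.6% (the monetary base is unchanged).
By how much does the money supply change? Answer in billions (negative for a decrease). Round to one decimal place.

Initially m₁ = (1 + 0.275) / (0.193 + 0.275) ≈ 2.7244, so M₁ = 2.7244 × 28.2 ≈ 76.8281 billion.
After the change m₂ = (1 + 0.546) / (0.193 + 0.546) ≈ 2.0920, so M₂ = 2.0920 × 28.2 = 58.9944 billion.
ΔM = M₂ − M₁ = 58.9944 − 76.8281 = -17.8337 billion.

-17.8 billion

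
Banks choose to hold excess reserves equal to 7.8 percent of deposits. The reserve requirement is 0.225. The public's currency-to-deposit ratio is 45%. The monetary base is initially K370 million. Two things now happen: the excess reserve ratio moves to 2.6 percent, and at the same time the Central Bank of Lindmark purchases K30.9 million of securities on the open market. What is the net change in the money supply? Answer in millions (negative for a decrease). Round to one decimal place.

Before: m₁ = (1 + 0.45) / (0.225 + 0.078 + 0.45) ≈ 1.92563, MB₁ = 370, so M₁ = 1.92563 × 370 = 712.4831 million.
After: m₂ = (1 + 0.45) / (0.225 + 0.026 + 0.45) ≈ 2.06847, MB₂ = 370 + 30.9 = 400.9, so M₂ = 2.06847 × 400.9 ≈ 829.2496 million.
ΔM = M₂ − M₁ = 829.2496 − 712.4831 = 116.7665 million.

K116.8 million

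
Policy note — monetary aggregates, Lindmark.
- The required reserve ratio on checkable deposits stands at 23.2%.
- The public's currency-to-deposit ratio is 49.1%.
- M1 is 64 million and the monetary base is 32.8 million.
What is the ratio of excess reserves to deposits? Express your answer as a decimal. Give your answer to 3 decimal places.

Using m = M/MB = 64/32.8 ≈ 1.951220. Since m = (1 + c)/(c + rr + e), the denominator satisfies c + rr + e = (1 + c)/m = (1 + 0.491) / 1.951220 ≈ 0.764137.
With c = 0.491 and rr = 0.232, the ratio of excess reserves to deposits is 0.764137 − 0.491 − 0.232 = 0.041137.

0.041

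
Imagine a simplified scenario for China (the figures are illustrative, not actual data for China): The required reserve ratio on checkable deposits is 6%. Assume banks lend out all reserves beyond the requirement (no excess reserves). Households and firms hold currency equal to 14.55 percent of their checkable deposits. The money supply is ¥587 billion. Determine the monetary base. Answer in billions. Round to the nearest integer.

The money multiplier is m = (1 + c) / (rr + c) = (1 + 0.1455) / (0.06 + 0.1455) ≈ 5.5742.
MB = M / m = 587 / 5.5742 ≈ 105.3066 billion.

¥105 billion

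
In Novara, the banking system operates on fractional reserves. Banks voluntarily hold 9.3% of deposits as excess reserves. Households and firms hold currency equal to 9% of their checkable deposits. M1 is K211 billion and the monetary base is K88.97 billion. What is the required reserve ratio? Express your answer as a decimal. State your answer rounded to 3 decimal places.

Using m = M/MB = 211/88.97 ≈ 2.371586. Since m = (1 + c)/(c + rr + e), the denominator satisfies c + rr + e = (1 + c)/m = (1 + 0.09) / 2.371586 ≈ 0.459608.
With c = 0.09 and e = 0.093, the required reserve ratio is 0.459608 − 0.09 − 0.093 = 0.276608.

0.277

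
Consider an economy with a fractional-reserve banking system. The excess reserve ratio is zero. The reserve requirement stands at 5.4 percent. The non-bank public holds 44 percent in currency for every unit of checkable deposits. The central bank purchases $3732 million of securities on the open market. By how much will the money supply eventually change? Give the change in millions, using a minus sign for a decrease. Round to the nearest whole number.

$10879 million

The money multiplier is m = (1 + c) / (rr + c) = (1 + 0.44) / (0.054 + 0.44) ≈ 2.91498.
The purchase adds 3732 million of base, so ΔM = m × ΔMB = 2.91498 × (+3732) ≈ 10878.7054 million.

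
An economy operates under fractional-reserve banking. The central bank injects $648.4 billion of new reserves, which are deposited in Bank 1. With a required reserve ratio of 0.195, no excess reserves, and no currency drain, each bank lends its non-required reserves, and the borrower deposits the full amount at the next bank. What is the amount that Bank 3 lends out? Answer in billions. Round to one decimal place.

Each bank lends a fraction (1 − rr) = 0.8050 of the deposit it receives, so Bank 3 receives 648.4·0.8050^2 and lends 648.4·0.8050^3 ≈ 338.2444 billion.

$338.2 billion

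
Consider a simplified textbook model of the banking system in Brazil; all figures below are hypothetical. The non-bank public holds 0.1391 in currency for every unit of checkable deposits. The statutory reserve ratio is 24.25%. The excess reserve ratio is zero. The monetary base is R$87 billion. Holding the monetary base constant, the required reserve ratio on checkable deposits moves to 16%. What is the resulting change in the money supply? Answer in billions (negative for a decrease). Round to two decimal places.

R$71.63 billion

Initially m₁ = (1 + 0.1391) / (0.2425 + 0.1391) ≈ 2.98506, so M₁ = 2.98506 × 87 ≈ 259.7002 billion.
After the change m₂ = (1 + 0.1391) / (0.16 + 0.1391) ≈ 3.80843, so M₂ = 3.80843 × 87 ≈ 331.3334 billion.
ΔM = M₂ − M₁ = 331.3334 − 259.7002 = 71.6332 billion.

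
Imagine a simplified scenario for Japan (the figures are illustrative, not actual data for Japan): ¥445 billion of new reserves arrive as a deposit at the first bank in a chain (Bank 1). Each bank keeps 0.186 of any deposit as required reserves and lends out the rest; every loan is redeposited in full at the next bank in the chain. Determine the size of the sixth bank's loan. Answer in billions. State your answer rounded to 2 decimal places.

Each bank lends a fraction (1 − rr) = 0.8140 of the deposit it receives, so Bank 6 receives 445·0.8140^5 and lends 445·0.8140^6 ≈ 129.4513 billion.

¥129.45 billion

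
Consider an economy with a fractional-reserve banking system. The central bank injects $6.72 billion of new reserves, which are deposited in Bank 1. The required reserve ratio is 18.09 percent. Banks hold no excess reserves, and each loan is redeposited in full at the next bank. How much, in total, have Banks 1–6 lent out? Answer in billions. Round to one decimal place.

$21.2 billion

Bank i lends (1 − rr)^i of the original deposit: Bank 1 lends 6.72·0.8191 ≈ 5.5044, Bank 2 lends 6.72·0.8191² ≈ 4.5086, and so on.
Summing a geometric series: total = 6.72·[0.8191·(1 − 0.8191^6) / (1 − 0.8191)] ≈ 21.2382 billion.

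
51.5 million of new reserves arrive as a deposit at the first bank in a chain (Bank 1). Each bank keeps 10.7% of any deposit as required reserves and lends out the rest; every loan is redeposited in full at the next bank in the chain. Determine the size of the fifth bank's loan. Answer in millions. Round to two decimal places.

Each bank lends a fraction (1 − rr) = 0.8930 of the deposit it receives, so Bank 5 receives 51.5·0.8930^4 and lends 51.5·0.8930^5 ≈ 29.2459 million.

29.25 million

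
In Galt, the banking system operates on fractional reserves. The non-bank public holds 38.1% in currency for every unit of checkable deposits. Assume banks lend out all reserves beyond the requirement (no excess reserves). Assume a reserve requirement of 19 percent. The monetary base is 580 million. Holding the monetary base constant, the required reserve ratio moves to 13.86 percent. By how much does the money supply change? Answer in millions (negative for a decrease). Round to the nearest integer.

Initially m₁ = (1 + 0.381) / (0.19 + 0.381) ≈ 2.4186, so M₁ = 2.4186 × 580 = 1402.788 million.
After the change m₂ = (1 + 0.381) / (0.1386 + 0.381) ≈ 2.6578, so M₂ = 2.6578 × 580 = 1541.524 million.
ΔM = M₂ − M₁ = 1541.524 − 1402.788 = 138.736 million.

139 million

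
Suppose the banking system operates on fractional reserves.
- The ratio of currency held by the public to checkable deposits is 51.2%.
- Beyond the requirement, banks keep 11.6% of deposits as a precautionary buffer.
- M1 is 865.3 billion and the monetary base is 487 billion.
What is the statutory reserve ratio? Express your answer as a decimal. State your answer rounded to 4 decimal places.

Using m = M/MB = 865.3/487 ≈ 1.776797. Since m = (1 + c)/(c + rr + e), the denominator satisfies c + rr + e = (1 + c)/m = (1 + 0.512) / 1.776797 ≈ 0.850969.
With c = 0.512 and e = 0.116, the statutory reserve ratio is 0.850969 − 0.512 − 0.116 = 0.222969.

0.2230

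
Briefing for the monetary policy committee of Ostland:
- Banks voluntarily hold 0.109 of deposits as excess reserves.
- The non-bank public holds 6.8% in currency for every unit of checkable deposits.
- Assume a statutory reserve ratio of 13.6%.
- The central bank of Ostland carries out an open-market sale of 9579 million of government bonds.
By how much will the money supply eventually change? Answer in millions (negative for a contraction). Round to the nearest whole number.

-32685 million

The money multiplier is m = (1 + c) / (rr + e + c) = (1 + 0.068) / (0.136 + 0.109 + 0.068) ≈ 3.41214.
The sale removes 9579 million of base, so ΔM = m × ΔMB = 3.41214 × (−9579) ≈ -32684.8891 million.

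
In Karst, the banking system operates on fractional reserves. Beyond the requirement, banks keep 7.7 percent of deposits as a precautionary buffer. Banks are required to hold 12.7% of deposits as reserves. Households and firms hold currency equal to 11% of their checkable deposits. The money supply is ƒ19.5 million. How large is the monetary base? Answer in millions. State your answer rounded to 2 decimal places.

The money multiplier is m = (1 + c) / (rr + e + c) = (1 + 0.11) / (0.127 + 0.077 + 0.11) ≈ 3.53503.
MB = M / m = 19.5 / 3.53503 ≈ 5.5162 million.

ƒ5.52 million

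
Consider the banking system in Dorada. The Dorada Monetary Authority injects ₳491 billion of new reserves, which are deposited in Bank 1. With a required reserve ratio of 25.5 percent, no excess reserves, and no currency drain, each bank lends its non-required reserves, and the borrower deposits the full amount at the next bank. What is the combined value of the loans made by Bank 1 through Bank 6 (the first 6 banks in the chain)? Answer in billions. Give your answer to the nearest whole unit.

₳1189 billion

Bank i lends (1 − rr)^i of the original deposit: Bank 1 lends 491·0.7450 = 365.7950, Bank 2 lends 491·0.7450² ≈ 272.5173, and so on.
Summing a geometric series: total = 491·[0.7450·(1 − 0.7450^6) / (1 − 0.7450)] ≈ 1189.2254 billion.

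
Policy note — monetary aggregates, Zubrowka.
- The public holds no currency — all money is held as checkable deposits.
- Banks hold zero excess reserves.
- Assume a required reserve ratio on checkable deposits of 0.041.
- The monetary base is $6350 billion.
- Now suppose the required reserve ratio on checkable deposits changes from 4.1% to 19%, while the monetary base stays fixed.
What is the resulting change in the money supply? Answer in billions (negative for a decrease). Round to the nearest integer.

Initially m₁ = 1 / (0.041) ≈ 24.39024, so M₁ = 24.39024 × 6350 = 154878.024 billion.
After the change m₂ = 1 / (0.19) ≈ 5.26316, so M₂ = 5.26316 × 6350 = 33421.066 billion.
ΔM = M₂ − M₁ = 33421.066 − 154878.024 = -121456.958 billion.

-121457 billion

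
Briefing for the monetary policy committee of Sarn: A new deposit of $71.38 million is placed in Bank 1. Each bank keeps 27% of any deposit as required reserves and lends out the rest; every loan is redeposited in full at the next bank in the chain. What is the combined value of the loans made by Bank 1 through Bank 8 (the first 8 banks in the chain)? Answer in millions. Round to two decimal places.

Bank i lends (1 − rr)^i of the original deposit: Bank 1 lends 71.38·0.7300 = 52.1074, Bank 2 lends 71.38·0.7300² ≈ 38.0384, and so on.
Summing a geometric series: total = 71.38·[0.7300·(1 − 0.7300^8) / (1 − 0.7300)] ≈ 177.4265 million.

$177.43 million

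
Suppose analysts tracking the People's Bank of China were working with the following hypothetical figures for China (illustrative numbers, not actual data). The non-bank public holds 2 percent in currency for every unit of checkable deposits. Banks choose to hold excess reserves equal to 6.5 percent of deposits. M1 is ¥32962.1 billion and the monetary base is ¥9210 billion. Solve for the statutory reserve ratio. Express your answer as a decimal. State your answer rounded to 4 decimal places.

Using m = M/MB = 32962.1/9210 ≈ 3.578947. Since m = (1 + c)/(c + rr + e), the denominator satisfies c + rr + e = (1 + c)/m = (1 + 0.02) / 3.578947 ≈ 0.285000.
With c = 0.02 and e = 0.065, the statutory reserve ratio is 0.285000 − 0.02 − 0.065 = 0.2.

0.2000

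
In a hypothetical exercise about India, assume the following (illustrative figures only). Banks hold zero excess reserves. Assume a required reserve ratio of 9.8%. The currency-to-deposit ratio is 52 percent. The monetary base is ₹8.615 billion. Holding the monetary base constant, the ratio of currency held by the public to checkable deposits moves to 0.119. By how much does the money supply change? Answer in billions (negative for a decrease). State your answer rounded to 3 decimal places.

Initially m₁ = (1 + 0.52) / (0.098 + 0.52) ≈ 2.45955, so M₁ = 2.45955 × 8.615 ≈ 21.189 billion.
After the change m₂ = (1 + 0.119) / (0.098 + 0.119) ≈ 5.15668, so M₂ = 5.15668 × 8.615 ≈ 44.4248 billion.
ΔM = M₂ − M₁ = 44.4248 − 21.189 = 23.2358 billion.

₹23.236 billion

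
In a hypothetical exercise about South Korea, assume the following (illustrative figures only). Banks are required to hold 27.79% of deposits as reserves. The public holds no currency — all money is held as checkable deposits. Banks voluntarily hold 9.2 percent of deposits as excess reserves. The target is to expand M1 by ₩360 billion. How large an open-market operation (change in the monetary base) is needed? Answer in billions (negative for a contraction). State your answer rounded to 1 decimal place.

The money multiplier is m = 1 / (rr + e) = 1 / (0.2779 + 0.092) ≈ 2.70343.
ΔMB = ΔM / m = (+360) / 2.70343 ≈ 133.1642 billion.

₩133.2 billion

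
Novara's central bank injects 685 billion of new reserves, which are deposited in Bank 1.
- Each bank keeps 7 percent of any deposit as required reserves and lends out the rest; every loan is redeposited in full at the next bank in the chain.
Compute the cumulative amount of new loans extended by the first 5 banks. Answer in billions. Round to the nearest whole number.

2769 billion

Bank i lends (1 − rr)^i of the original deposit: Bank 1 lends 685·0.9300 = 637.0500, Bank 2 lends 685·0.9300² = 592.4565, and so on.
Summing a geometric series: total = 685·[0.9300·(1 − 0.9300^5) / (1 − 0.9300)] ≈ 2769.4532 billion.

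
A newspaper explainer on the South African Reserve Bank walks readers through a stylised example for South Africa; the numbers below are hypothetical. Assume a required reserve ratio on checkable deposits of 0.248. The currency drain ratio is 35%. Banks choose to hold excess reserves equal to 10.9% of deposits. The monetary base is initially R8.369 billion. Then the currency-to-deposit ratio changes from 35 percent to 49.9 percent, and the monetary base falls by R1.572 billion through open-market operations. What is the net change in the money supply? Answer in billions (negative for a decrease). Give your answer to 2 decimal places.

Before: m₁ = (1 + 0.35) / (0.248 + 0.109 + 0.35) ≈ 1.9095, MB₁ = 8.369, so M₁ = 1.9095 × 8.369 ≈ 15.9806 billion.
After: m₂ = (1 + 0.499) / (0.248 + 0.109 + 0.499) ≈ 1.7512, MB₂ = 8.369 − 1.572 = 6.797, so M₂ = 1.7512 × 6.797 ≈ 11.9029 billion.
ΔM = M₂ − M₁ = 11.9029 − 15.9806 = -4.0777 billion.

-4.08 billion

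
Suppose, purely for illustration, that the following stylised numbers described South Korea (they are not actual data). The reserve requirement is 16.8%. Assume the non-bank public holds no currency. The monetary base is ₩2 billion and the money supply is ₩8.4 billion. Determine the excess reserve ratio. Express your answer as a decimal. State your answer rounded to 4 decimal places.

0.0701

Using m = M/MB = 8.4/2 = 4.200000. Since m = (1 + c)/(c + rr + e), the denominator satisfies c + rr + e = (1 + c)/m = (1 + 0) / 4.200000 ≈ 0.238095.
With c = 0 and rr = 0.168, the excess reserve ratio is 0.238095 − 0 − 0.168 = 0.070095.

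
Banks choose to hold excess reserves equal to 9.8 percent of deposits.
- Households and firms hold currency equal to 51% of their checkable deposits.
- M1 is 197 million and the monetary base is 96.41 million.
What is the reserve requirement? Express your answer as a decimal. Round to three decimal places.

Using m = M/MB = 197/96.41 ≈ 2.043356. Since m = (1 + c)/(c + rr + e), the denominator satisfies c + rr + e = (1 + c)/m = (1 + 0.51) / 2.043356 ≈ 0.738980.
With c = 0.51 and e = 0.098, the reserve requirement is 0.738980 − 0.51 − 0.098 = 0.13098.

0.131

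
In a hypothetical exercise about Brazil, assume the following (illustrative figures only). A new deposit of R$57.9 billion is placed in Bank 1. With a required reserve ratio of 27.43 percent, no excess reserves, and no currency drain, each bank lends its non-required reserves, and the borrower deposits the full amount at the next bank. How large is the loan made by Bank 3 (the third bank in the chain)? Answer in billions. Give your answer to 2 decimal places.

R$22.13 billion

Each bank lends a fraction (1 − rr) = 0.7257 of the deposit it receives, so Bank 3 receives 57.9·0.7257^2 and lends 57.9·0.7257^3 ≈ 22.1284 billion.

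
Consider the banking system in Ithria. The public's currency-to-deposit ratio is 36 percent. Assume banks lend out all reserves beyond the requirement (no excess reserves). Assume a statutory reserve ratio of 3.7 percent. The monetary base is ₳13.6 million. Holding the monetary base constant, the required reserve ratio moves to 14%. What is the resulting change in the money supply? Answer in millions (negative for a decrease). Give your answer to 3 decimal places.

-9.597 million

Initially m₁ = (1 + 0.36) / (0.037 + 0.36) ≈ 3.425693, so M₁ = 3.425693 × 13.6 ≈ 46.5894 million.
After the change m₂ = (1 + 0.36) / (0.14 + 0.36) = 2.72, so M₂ = 2.72 × 13.6 = 36.992 million.
ΔM = M₂ − M₁ = 36.992 − 46.5894 = -9.5974 million.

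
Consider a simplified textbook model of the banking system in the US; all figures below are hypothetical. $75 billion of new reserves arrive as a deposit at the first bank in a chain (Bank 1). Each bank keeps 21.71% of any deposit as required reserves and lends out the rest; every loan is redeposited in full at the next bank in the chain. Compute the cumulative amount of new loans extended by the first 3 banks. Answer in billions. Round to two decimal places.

Bank i lends (1 − rr)^i of the original deposit: Bank 1 lends 75·0.7829 = 58.7175, Bank 2 lends 75·0.7829² ≈ 45.9699, and so on.
Summing a geometric series: total = 75·[0.7829·(1 − 0.7829^3) / (1 − 0.7829)] ≈ 140.6773 billion.

$140.68 billion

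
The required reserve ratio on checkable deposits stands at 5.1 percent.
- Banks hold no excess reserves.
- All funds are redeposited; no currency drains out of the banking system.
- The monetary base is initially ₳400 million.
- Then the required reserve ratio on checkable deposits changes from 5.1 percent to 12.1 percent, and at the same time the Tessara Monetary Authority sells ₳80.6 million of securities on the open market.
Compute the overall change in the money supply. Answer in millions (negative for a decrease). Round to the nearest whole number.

Before: m₁ = 1 / (0.051) ≈ 19.6078, MB₁ = 400, so M₁ = 19.6078 × 400 = 7843.12 million.
After: m₂ = 1 / (0.121) ≈ 8.2645, MB₂ = 400 − 80.6 = 319.4, so M₂ = 8.2645 × 319.4 = 2639.6813 million.
ΔM = M₂ − M₁ = 2639.6813 − 7843.12 = -5203.4387 million.

-5203 million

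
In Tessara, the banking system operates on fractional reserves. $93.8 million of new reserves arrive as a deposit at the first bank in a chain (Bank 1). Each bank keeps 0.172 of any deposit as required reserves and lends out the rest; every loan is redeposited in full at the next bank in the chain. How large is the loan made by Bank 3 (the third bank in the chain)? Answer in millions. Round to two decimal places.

$53.25 million

Each bank lends a fraction (1 − rr) = 0.8280 of the deposit it receives, so Bank 3 receives 93.8·0.8280^2 and lends 93.8·0.8280^3 ≈ 53.2468 million.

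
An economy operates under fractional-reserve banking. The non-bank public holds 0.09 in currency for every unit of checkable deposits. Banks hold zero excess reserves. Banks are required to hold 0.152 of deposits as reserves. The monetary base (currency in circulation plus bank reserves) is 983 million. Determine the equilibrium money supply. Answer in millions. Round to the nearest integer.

The money multiplier is m = (1 + c) / (rr + c) = (1 + 0.09) / (0.152 + 0.09) ≈ 4.5041.
So M = m × MB = 4.5041 × 983 = 4427.5303 million.

4428 million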